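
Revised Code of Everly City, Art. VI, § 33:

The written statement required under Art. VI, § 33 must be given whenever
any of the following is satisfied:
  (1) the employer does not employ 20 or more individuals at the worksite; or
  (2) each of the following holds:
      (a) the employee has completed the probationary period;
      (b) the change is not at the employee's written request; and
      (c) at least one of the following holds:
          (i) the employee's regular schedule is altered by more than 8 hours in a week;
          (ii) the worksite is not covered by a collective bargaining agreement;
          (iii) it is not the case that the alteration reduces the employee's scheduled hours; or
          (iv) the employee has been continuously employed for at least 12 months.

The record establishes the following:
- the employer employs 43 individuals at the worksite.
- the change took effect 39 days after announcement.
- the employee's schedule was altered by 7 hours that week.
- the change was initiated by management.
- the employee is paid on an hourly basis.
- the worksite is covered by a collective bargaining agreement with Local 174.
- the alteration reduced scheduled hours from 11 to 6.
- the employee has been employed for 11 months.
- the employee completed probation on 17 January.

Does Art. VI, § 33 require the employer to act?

No — not required.

(1) not (≥ 20 at site) — fails.
(a) past probation — holds.
(b) not employee-requested — met.
(i) schedule shift > 8h — not satisfied.
(ii) no CBA — not satisfied.
(iii) not (hours reduced) — not met.
(iv) tenure ≥ 12 mo. — not met.
So (c) is not satisfied (F OR F OR F OR F).
(2): T AND T AND F → false.
So Overall is not satisfied (F OR F).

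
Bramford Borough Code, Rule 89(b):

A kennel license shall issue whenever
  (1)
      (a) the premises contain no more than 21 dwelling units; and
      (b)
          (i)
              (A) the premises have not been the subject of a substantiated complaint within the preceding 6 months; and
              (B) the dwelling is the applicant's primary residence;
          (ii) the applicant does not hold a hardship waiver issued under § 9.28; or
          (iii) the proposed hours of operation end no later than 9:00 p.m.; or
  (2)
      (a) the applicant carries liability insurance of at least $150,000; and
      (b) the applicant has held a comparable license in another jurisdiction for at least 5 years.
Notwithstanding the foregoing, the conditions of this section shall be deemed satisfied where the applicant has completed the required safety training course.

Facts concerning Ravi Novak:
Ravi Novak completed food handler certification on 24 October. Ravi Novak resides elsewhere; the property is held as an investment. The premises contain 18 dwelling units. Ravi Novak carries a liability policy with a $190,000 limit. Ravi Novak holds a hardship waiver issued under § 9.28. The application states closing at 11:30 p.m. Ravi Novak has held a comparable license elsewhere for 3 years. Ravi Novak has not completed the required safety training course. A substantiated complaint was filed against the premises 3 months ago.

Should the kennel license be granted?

(a) ≤ 21 units — holds.
(A) no complaint in 6 mo. — fails.
(B) primary residence — not met.
So (i) is not satisfied (F AND F).
(ii) not (hardship waiver) — fails.
(iii) closes by 9 p.m. — not satisfied.
(b): F OR F OR F → false.
(1): T AND F → false.
(a) insurance ≥ $150,000 — holds.
(b) prior license ≥ 5 yr — not satisfied.
(2) = T AND F = false.
Overall = F OR F = false.
Exception (safety training) — not satisfied.
Result: main false OR exception false → false.

No — denied.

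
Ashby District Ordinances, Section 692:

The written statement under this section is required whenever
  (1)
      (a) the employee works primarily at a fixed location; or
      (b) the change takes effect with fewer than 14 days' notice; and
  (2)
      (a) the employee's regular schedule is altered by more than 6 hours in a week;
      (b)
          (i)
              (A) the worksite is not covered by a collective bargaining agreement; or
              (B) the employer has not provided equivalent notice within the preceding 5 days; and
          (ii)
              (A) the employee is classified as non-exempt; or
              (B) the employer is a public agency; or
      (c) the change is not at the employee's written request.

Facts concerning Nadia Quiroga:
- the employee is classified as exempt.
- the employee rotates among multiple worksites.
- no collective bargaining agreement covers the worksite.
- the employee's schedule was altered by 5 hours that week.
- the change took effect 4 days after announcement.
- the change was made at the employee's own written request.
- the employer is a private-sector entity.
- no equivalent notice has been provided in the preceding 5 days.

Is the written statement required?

No — not required.

(a) fixed location — not met.
(b) < 14 days' notice — met.
(1): F OR T → true.
(a) schedule shift > 6h — not satisfied.
(A) no CBA — holds.
(B) no recent notice — satisfied.
(i) = T OR T = true.
(A) non-exempt — fails.
(B) public agency — not satisfied.
(ii): F OR F → false.
(b) = T AND F = false.
(c) not employee-requested — not met.
So (2) is not satisfied (F OR F OR F).
Overall: T AND F → false.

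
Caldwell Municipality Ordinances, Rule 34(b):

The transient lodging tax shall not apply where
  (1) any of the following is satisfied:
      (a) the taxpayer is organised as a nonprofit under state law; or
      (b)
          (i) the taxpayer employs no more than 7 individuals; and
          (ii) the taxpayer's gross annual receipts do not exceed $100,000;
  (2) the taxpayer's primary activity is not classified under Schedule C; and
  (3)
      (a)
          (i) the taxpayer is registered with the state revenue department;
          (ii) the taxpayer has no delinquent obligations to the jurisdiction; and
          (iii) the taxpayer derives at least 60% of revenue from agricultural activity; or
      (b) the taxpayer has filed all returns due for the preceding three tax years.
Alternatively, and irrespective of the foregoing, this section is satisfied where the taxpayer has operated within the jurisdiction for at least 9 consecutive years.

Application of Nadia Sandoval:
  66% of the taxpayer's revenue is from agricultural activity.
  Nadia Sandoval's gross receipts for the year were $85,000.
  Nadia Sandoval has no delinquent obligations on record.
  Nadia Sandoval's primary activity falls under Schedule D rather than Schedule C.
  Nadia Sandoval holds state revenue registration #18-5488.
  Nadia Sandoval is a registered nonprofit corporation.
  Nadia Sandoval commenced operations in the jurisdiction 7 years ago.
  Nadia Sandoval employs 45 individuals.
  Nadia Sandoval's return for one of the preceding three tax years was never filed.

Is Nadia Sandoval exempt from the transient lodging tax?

(a) nonprofit — met.
(i) ≤ 7 employees — not satisfied.
(ii) receipts ≤ $100,000 — met.
(b) = F AND T = false.
(1): T OR F → true.
(2) not (Schedule C activity) — met.
(i) state-registered — satisfied.
(ii) no delinquency — met.
(iii) ≥60% agricultural — holds.
So (a) is satisfied (T AND T AND T).
(b) returns current — not satisfied.
(3) = T OR F = true.
So Overall is satisfied (T AND T AND T).
Exception (≥ 9 yrs in jurisdiction) — not satisfied.
Result: main true OR exception false → true.

Yes — exempt.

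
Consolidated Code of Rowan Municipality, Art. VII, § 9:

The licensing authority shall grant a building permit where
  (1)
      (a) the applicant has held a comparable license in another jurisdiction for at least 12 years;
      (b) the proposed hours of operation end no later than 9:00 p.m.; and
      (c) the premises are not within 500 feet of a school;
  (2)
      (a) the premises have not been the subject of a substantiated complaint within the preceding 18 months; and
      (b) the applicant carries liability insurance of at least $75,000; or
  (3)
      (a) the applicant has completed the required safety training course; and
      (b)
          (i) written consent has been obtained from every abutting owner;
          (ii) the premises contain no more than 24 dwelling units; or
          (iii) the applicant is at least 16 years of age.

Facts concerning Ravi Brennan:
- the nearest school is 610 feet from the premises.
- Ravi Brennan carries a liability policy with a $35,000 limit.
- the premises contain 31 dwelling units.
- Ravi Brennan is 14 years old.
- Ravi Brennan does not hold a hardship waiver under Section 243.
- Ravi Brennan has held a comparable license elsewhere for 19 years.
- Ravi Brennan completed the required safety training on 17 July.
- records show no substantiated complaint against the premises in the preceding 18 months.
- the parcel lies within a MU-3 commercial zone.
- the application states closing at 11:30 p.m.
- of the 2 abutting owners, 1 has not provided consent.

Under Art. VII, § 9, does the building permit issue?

No — denied.

(a) prior license ≥ 12 yr — holds.
(b) closes by 9 p.m. — not satisfied.
(c) ≥500 ft from school — satisfied.
So (1) is not satisfied (T AND F AND T).
(a) no complaint in 18 mo. — holds.
(b) insurance ≥ $75,000 — fails.
(2) = T AND F = false.
(a) safety training — satisfied.
(i) all abutters consent — not met.
(ii) ≤ 24 units — fails.
(iii) age ≥ 16 — fails.
So (b) is not satisfied (F OR F OR F).
(3) = T AND F = false.
Overall = F OR F OR F = false.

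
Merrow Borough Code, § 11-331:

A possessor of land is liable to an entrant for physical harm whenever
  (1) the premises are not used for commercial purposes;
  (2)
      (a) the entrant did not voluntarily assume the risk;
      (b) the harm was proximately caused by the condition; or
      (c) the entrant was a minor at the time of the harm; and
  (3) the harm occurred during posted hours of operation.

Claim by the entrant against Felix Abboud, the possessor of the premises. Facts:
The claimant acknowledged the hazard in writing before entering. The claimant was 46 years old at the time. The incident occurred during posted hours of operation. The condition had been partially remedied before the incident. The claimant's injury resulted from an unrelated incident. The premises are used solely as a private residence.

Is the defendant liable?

No — not liable.

(1) not (commercial use) — satisfied.
(a) no assumed risk — not met.
(b) proximate cause — not satisfied.
(c) entrant a minor — not satisfied.
(2): F OR F OR F → false.
(3) during posted hours — met.
Overall: T AND F AND T → false.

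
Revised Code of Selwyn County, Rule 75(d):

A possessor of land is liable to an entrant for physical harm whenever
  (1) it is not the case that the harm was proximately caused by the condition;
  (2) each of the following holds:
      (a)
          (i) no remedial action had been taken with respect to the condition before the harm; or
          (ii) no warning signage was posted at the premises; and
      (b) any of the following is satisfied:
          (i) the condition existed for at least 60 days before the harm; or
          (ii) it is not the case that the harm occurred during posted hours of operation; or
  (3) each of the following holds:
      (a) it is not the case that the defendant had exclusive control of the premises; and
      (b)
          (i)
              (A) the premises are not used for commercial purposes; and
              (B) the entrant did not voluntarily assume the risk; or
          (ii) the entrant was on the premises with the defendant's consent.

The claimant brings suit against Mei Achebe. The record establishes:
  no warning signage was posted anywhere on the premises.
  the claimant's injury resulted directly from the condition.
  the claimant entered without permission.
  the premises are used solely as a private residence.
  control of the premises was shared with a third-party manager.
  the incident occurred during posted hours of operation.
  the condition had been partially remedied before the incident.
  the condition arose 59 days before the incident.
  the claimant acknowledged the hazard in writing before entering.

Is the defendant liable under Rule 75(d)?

(1) not (proximate cause) — not satisfied.
(i) no remedial action — not satisfied.
(ii) no signage posted — holds.
(a): F OR T → true.
(i) condition ≥60 days old — fails.
(ii) not (during posted hours) — fails.
So (b) is not satisfied (F OR F).
(2) = T AND F = false.
(a) not (exclusive control) — satisfied.
(A) not (commercial use) — holds.
(B) no assumed risk — not met.
(i) = T AND F = false.
(ii) consent to enter — not met.
(b) = F OR F = false.
So (3) is not satisfied (T AND F).
Overall = F OR F OR F = false.

No — not liable.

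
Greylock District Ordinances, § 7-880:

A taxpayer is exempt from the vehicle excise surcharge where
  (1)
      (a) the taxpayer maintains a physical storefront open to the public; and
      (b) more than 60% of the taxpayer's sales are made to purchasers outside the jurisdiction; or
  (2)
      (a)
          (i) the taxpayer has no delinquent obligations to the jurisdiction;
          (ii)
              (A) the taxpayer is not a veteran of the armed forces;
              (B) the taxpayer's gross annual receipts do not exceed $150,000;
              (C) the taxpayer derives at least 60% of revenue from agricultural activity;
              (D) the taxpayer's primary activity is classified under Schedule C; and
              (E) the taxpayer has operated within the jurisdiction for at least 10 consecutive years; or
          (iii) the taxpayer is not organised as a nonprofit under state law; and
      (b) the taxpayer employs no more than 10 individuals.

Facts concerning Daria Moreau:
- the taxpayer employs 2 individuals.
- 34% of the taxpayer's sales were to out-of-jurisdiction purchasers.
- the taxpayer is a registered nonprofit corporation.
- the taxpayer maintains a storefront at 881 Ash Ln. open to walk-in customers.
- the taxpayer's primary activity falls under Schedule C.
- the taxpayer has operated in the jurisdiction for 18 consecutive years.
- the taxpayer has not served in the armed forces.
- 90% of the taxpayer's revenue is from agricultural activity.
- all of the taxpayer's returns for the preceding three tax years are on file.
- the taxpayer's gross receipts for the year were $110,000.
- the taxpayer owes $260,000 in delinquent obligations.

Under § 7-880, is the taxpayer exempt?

Yes — exempt.

(a) has storefront — satisfied.
(b) >60% out-of-jur. sales — not satisfied.
(1): T AND F → false.
(i) no delinquency — not met.
(A) not (veteran) — satisfied.
(B) receipts ≤ $150,000 — satisfied.
(C) ≥60% agricultural — satisfied.
(D) Schedule C activity — satisfied.
(E) ≥ 10 yrs in jurisdiction — satisfied.
(ii): T AND T AND T AND T AND T → true.
(iii) not (nonprofit) — fails.
(a) = F OR T OR F = true.
(b) ≤ 10 employees — holds.
(2) = T AND T = true.
So Overall is satisfied (F OR T).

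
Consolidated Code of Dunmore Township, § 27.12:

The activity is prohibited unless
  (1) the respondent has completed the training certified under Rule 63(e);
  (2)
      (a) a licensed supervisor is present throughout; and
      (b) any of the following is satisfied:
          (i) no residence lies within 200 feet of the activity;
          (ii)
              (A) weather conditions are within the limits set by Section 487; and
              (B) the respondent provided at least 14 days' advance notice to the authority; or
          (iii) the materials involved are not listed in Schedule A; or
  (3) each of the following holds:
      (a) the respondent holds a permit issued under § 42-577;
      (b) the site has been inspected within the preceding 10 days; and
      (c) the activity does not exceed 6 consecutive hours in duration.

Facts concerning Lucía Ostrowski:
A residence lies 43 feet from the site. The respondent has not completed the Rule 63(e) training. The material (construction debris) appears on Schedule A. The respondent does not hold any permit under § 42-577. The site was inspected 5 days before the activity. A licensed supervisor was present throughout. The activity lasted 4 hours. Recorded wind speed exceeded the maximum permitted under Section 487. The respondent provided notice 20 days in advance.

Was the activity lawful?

No — unlawful.

(1) training certified — fails.
(a) supervisor present — holds.
(i) no residence in 200 ft — not met.
(A) weather ok — not met.
(B) ≥14 days' notice — holds.
(ii): F AND T → false.
(iii) not (Schedule A material) — not met.
(b) = F OR F OR F = false.
(2): T AND F → false.
(a) holds permit — not met.
(b) site inspected — met.
(c) ≤ 6 hrs duration — holds.
(3): F AND T AND T → false.
So Overall is not satisfied (F OR F OR F).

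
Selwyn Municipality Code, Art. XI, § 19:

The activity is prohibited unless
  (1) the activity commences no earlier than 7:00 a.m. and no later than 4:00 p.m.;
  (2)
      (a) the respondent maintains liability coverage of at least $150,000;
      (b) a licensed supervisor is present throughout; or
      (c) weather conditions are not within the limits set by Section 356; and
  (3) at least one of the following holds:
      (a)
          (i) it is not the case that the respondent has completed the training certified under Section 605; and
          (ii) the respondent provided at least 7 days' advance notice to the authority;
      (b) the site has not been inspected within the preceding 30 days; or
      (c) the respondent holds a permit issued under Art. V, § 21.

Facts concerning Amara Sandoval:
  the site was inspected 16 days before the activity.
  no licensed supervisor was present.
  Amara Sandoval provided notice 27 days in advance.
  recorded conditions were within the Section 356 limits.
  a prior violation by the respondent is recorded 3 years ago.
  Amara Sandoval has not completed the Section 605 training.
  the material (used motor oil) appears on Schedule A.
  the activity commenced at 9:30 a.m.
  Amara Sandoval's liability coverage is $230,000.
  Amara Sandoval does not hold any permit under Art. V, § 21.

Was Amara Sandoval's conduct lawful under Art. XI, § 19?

(1) start within hours — satisfied.
(a) coverage ≥ $150,000 — satisfied.
(b) supervisor present — fails.
(c) not (weather ok) — fails.
So (2) is satisfied (T OR F OR F).
(i) not (training certified) — met.
(ii) ≥7 days' notice — satisfied.
(a): T AND T → true.
(b) not (site inspected) — fails.
(c) holds permit — not satisfied.
So (3) is satisfied (T OR F OR F).
Overall = T AND T AND T = true.

Yes — lawful.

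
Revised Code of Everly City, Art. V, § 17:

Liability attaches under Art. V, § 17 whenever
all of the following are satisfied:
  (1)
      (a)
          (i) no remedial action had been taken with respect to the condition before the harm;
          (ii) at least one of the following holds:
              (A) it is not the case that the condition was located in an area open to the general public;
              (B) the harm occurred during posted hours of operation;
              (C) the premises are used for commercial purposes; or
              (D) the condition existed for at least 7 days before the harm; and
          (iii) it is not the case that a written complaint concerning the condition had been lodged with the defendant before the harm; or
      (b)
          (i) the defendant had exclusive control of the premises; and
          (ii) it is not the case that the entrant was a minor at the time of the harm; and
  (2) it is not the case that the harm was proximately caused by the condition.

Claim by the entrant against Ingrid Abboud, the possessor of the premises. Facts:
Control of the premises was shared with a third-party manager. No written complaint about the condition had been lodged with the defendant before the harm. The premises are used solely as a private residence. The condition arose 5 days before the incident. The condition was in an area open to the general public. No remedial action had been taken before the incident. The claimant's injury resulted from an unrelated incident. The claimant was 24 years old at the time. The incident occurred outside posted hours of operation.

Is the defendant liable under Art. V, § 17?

No — not liable.

(i) no remedial action — satisfied.
(A) not (public area) — fails.
(B) during posted hours — fails.
(C) commercial use — fails.
(D) condition ≥7 days old — not satisfied.
(ii) = F OR F OR F OR F = false.
(iii) not (complaint lodged) — holds.
So (a) is not satisfied (T AND F AND T).
(i) exclusive control — not satisfied.
(ii) not (entrant a minor) — met.
(b) = F AND T = false.
(1) = F OR F = false.
(2) not (proximate cause) — holds.
Overall: F AND T → false.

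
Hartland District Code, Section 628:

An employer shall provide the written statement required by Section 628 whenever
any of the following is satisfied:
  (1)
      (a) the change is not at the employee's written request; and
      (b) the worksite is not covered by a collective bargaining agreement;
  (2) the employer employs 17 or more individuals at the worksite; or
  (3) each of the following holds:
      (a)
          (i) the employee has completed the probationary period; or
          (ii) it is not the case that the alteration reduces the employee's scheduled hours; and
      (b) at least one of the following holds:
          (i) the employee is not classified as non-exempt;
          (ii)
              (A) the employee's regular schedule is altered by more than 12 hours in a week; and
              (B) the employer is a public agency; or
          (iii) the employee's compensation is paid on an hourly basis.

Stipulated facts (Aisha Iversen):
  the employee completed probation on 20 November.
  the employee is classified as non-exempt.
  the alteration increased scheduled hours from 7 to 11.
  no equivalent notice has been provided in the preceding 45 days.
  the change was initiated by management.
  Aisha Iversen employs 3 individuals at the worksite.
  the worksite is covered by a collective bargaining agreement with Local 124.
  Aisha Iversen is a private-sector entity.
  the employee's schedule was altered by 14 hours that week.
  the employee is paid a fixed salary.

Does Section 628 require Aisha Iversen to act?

(a) not employee-requested — met.
(b) no CBA — not met.
(1) = T AND F = false.
(2) ≥ 17 at site — not satisfied.
(i) past probation — holds.
(ii) not (hours reduced) — met.
(a): T OR T → true.
(i) not (non-exempt) — fails.
(A) schedule shift > 12h — satisfied.
(B) public agency — not met.
(ii): T AND F → false.
(iii) hourly-paid — not met.
(b) = F OR F OR F = false.
So (3) is not satisfied (T AND F).
So Overall is not satisfied (F OR F OR F).

No — not required.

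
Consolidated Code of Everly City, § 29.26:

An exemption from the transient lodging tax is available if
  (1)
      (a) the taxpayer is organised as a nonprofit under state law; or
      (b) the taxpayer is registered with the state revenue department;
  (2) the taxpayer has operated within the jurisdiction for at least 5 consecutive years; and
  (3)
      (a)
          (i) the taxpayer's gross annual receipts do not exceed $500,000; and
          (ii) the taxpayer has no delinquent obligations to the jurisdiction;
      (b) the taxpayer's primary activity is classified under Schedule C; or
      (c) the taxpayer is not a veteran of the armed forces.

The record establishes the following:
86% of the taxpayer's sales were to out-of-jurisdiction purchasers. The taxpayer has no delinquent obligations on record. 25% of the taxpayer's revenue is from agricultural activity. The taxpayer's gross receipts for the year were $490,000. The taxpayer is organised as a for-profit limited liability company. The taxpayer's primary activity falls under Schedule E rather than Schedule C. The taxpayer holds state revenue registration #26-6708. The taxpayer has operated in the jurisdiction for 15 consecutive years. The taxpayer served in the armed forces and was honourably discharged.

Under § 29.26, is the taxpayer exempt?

Yes — exempt.

(a) nonprofit — not satisfied.
(b) state-registered — holds.
(1): F OR T → true.
(2) ≥ 5 yrs in jurisdiction — holds.
(i) receipts ≤ $500,000 — holds.
(ii) no delinquency — holds.
(a) = T AND T = true.
(b) Schedule C activity — fails.
(c) not (veteran) — not met.
(3): T OR F OR F → true.
Overall = T AND T AND T = true.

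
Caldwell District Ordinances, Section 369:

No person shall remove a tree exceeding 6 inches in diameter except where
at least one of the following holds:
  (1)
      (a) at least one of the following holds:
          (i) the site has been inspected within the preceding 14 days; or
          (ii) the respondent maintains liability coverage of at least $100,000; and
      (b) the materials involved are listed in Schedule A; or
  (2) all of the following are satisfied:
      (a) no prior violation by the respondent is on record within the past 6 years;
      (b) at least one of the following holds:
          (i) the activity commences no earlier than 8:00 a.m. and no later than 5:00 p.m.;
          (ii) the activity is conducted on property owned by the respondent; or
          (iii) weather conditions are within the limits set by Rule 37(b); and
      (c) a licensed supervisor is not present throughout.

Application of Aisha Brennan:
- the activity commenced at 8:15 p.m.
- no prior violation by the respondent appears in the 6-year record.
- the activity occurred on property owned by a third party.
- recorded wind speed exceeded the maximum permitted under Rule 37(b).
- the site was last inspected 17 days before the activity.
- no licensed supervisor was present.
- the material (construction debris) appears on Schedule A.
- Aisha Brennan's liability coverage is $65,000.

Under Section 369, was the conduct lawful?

No — unlawful.

(i) site inspected — not met.
(ii) coverage ≥ $100,000 — fails.
(a) = F OR F = false.
(b) Schedule A material — holds.
(1) = F AND T = false.
(a) no prior violation — satisfied.
(i) start within hours — not satisfied.
(ii) own property — fails.
(iii) weather ok — fails.
So (b) is not satisfied (F OR F OR F).
(c) not (supervisor present) — satisfied.
So (2) is not satisfied (T AND F AND T).
So Overall is not satisfied (F OR F).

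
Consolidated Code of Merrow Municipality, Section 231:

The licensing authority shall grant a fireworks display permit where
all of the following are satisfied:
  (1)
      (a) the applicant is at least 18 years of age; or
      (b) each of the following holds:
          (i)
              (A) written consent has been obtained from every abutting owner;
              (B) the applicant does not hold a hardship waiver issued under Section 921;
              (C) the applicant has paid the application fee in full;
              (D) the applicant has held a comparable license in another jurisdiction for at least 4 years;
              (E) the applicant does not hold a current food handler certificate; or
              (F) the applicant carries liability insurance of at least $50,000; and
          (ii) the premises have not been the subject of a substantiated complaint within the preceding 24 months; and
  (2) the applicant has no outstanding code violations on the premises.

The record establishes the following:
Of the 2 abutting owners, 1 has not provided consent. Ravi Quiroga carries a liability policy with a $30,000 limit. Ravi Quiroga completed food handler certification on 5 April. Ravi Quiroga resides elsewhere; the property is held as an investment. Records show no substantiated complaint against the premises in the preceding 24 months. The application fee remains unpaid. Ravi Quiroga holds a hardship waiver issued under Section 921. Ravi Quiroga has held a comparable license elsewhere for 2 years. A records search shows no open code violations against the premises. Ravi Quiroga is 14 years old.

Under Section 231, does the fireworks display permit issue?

No — denied.

(a) age ≥ 18 — fails.
(A) all abutters consent — not met.
(B) not (hardship waiver) — not met.
(C) fee paid — not satisfied.
(D) prior license ≥ 4 yr — not met.
(E) not (food handler cert.) — not met.
(F) insurance ≥ $50,000 — fails.
(i): F OR F OR F OR F OR F OR F → false.
(ii) no complaint in 24 mo. — met.
So (b) is not satisfied (F AND T).
So (1) is not satisfied (F OR F).
(2) no code violations — met.
Overall: F AND T → false.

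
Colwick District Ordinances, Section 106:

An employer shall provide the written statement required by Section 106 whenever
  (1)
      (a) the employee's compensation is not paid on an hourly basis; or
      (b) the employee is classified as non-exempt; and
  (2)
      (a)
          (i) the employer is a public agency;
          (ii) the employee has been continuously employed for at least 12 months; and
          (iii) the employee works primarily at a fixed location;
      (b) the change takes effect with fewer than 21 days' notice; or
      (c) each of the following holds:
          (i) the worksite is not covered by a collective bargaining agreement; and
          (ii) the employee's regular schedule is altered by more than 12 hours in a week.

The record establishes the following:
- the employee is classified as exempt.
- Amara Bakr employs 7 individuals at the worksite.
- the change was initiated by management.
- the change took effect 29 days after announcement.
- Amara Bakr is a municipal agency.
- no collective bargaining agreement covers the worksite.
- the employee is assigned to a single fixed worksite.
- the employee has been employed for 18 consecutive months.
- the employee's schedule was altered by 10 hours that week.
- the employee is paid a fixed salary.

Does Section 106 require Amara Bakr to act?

(a) not (hourly-paid) — satisfied.
(b) non-exempt — not satisfied.
(1) = T OR F = true.
(i) public agency — satisfied.
(ii) tenure ≥ 12 mo. — met.
(iii) fixed location — met.
(a): T AND T AND T → true.
(b) < 21 days' notice — fails.
(i) no CBA — met.
(ii) schedule shift > 12h — not met.
(c): T AND F → false.
(2): T OR F OR F → true.
So Overall is satisfied (T AND T).

Yes — required.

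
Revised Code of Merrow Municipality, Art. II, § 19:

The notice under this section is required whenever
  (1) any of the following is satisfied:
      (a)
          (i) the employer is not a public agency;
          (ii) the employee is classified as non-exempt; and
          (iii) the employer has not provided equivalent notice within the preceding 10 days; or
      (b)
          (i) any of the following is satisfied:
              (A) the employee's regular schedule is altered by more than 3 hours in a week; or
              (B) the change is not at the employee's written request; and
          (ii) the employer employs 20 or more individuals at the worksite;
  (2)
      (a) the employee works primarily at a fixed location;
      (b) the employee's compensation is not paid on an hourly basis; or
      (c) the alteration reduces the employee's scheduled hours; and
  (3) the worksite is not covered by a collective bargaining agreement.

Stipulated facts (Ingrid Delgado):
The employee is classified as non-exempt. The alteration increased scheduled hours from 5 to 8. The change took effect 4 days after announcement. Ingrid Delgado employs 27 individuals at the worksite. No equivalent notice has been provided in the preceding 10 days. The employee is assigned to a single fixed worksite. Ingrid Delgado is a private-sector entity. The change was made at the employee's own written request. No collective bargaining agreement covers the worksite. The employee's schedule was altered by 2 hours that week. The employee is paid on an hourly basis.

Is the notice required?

Yes — required.

(i) not (public agency) — holds.
(ii) non-exempt — satisfied.
(iii) no recent notice — holds.
So (a) is satisfied (T AND T AND T).
(A) schedule shift > 3h — not met.
(B) not employee-requested — not met.
(i): F OR F → false.
(ii) ≥ 20 at site — holds.
So (b) is not satisfied (F AND T).
So (1) is satisfied (T OR F).
(a) fixed location — holds.
(b) not (hourly-paid) — fails.
(c) hours reduced — not met.
(2): T OR F OR F → true.
(3) no CBA — holds.
Overall = T AND T AND T = true.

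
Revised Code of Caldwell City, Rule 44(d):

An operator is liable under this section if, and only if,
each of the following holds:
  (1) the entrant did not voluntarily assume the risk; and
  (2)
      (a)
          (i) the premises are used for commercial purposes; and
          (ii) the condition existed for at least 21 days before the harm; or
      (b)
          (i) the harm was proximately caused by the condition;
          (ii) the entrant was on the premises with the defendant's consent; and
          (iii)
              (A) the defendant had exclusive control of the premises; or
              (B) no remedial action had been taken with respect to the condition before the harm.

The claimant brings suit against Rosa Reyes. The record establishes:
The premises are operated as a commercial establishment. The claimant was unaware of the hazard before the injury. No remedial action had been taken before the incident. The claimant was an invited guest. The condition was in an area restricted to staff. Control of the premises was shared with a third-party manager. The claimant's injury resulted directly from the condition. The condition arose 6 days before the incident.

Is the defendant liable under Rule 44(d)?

(1) no assumed risk — met.
(i) commercial use — satisfied.
(ii) condition ≥21 days old — not met.
So (a) is not satisfied (T AND F).
(i) proximate cause — satisfied.
(ii) consent to enter — met.
(A) exclusive control — fails.
(B) no remedial action — met.
(iii) = F OR T = true.
(b) = T AND T AND T = true.
(2): F OR T → true.
Overall: T AND T → true.

Yes — liable.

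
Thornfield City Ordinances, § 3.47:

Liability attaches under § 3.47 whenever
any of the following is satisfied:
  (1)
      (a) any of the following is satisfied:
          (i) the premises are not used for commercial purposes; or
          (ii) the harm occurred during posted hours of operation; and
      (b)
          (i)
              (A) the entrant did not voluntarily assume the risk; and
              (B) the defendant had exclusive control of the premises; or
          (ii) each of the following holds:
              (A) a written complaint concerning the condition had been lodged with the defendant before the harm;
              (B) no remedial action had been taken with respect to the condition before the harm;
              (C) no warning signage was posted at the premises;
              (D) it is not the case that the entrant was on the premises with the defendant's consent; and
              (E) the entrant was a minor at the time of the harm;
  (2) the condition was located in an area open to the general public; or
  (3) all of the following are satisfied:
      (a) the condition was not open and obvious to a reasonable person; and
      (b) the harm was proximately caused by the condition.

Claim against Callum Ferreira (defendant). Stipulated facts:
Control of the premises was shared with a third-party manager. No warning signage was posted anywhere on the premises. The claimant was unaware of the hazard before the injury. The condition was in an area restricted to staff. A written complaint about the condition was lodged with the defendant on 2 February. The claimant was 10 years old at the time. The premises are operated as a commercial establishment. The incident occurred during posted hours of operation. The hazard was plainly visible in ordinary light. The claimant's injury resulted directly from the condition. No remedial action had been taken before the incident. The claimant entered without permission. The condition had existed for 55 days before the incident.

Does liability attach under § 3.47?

(i) not (commercial use) — fails.
(ii) during posted hours — holds.
(a) = F OR T = true.
(A) no assumed risk — satisfied.
(B) exclusive control — not met.
(i): T AND F → false.
(A) complaint lodged — met.
(B) no remedial action — satisfied.
(C) no signage posted — holds.
(D) not (consent to enter) — met.
(E) entrant a minor — holds.
(ii) = T AND T AND T AND T AND T = true.
(b): F OR T → true.
So (1) is satisfied (T AND T).
(2) public area — not met.
(a) not open/obvious — not met.
(b) proximate cause — satisfied.
(3) = F AND T = false.
So Overall is satisfied (T OR F OR F).

Yes — liable.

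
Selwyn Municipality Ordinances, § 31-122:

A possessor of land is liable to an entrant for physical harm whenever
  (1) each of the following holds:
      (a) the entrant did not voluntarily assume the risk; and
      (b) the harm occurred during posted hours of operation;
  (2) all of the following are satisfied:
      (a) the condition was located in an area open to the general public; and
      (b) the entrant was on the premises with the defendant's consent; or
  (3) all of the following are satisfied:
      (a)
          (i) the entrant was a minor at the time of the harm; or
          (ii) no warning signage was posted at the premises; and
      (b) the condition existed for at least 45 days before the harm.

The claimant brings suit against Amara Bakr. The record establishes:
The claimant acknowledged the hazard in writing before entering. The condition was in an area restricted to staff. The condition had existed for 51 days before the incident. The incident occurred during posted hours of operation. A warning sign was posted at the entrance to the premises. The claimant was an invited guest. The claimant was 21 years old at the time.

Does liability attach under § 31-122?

No — not liable.

(a) no assumed risk — not met.
(b) during posted hours — met.
(1) = F AND T = false.
(a) public area — fails.
(b) consent to enter — holds.
(2): F AND T → false.
(i) entrant a minor — not satisfied.
(ii) no signage posted — fails.
(a): F OR F → false.
(b) condition ≥45 days old — satisfied.
(3): F AND T → false.
Overall = F OR F OR F = false.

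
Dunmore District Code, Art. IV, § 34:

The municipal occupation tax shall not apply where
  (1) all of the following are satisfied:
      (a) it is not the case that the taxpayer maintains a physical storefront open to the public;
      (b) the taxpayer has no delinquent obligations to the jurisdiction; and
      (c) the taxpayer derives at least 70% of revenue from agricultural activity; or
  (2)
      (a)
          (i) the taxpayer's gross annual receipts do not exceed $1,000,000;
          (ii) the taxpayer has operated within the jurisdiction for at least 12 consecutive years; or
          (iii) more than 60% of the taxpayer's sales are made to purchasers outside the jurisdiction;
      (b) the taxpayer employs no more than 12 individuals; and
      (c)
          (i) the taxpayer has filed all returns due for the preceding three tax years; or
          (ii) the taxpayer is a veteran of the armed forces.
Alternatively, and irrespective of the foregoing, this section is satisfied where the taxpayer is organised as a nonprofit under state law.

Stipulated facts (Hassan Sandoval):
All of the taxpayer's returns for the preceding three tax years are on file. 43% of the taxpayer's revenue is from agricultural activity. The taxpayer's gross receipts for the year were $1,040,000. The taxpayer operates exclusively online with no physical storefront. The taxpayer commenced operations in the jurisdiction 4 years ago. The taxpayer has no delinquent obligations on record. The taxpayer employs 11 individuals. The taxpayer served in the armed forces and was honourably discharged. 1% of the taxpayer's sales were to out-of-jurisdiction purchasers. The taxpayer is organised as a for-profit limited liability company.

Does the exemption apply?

(a) not (has storefront) — holds.
(b) no delinquency — met.
(c) ≥70% agricultural — not satisfied.
So (1) is not satisfied (T AND T AND F).
(i) receipts ≤ $1,000,000 — not met.
(ii) ≥ 12 yrs in jurisdiction — fails.
(iii) >60% out-of-jur. sales — not satisfied.
So (a) is not satisfied (F OR F OR F).
(b) ≤ 12 employees — met.
(i) returns current — met.
(ii) veteran — satisfied.
(c) = T OR T = true.
(2): F AND T AND T → false.
Overall = F OR F = false.
Exception (nonprofit) — not satisfied.
Result: main false OR exception false → false.

No — not exempt.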